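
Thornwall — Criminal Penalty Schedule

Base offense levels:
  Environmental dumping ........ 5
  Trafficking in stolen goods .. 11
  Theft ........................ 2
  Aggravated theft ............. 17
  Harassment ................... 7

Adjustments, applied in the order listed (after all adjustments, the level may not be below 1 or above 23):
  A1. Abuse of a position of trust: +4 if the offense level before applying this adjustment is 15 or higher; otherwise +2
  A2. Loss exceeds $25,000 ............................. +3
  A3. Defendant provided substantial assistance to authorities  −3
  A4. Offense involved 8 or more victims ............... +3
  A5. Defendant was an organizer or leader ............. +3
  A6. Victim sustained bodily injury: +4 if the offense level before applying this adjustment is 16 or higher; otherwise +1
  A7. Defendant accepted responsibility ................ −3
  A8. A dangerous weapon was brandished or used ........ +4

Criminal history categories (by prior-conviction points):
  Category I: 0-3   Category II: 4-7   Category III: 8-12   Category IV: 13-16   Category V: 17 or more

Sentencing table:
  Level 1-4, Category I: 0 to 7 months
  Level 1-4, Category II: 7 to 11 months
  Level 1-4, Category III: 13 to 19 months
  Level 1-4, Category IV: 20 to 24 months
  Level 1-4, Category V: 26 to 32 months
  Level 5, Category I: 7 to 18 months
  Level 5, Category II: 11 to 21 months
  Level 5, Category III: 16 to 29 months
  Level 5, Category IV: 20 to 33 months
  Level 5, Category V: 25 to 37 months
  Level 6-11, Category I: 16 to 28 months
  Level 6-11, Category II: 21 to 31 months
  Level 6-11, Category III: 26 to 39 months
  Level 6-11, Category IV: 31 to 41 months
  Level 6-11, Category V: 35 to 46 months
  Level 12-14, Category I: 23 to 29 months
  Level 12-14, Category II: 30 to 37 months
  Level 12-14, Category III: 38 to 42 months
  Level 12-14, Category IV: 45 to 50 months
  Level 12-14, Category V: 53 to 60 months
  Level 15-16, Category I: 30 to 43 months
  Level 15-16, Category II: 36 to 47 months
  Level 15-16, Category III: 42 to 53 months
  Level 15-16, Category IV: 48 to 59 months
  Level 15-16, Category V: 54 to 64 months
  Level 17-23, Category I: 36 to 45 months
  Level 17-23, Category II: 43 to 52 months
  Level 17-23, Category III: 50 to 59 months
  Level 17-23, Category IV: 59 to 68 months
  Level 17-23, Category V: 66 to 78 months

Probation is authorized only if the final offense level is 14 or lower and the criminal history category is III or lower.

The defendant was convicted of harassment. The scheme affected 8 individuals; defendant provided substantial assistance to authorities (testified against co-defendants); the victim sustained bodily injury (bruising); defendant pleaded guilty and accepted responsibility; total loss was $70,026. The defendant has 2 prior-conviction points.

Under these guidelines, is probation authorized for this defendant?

Yes

Base offense level for harassment: 7.
A2 applies: 7 + 3 = 10.
A3 applies: 10 − 3 = 7.
A4 applies: 7 + 3 = 10.
A5 does not apply.
A6 applies (level before this adjustment is 10 < 16, so +1): 10 + 1 = 11.
A7 applies: 11 − 3 = 8.
Final offense level: 8.
Criminal history: 2 prior points → Category I (0-3).
Level 8 falls in the 6-11 band.
Grid: Level 6-11 × Category I = 16-28 months.
Probation check: level 8 ≤ 14 and category I ≤ III → eligible.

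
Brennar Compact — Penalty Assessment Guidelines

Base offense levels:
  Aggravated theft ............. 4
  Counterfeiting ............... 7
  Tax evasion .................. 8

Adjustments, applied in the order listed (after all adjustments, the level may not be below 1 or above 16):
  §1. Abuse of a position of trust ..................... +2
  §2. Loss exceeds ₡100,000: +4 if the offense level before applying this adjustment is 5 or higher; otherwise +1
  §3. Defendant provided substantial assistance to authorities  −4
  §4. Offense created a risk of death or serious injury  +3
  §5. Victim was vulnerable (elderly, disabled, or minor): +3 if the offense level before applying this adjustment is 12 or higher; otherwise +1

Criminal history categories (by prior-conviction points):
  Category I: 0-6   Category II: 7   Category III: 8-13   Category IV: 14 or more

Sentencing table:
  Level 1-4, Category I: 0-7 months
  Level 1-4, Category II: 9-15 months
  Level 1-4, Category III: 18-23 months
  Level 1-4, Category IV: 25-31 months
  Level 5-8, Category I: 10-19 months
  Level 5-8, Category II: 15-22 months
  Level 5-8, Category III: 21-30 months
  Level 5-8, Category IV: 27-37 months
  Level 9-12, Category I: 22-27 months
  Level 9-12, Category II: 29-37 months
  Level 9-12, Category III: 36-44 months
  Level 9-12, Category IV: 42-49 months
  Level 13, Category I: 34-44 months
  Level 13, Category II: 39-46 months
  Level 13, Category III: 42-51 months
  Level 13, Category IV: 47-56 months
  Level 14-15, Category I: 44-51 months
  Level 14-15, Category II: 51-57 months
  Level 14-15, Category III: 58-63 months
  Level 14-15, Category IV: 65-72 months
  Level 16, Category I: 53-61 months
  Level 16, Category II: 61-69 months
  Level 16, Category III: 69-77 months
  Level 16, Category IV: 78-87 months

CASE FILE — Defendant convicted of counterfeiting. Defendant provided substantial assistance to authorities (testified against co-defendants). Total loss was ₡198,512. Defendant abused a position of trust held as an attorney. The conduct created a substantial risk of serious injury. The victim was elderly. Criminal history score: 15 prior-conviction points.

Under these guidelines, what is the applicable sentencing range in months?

65-72 months

Base offense level for counterfeiting: 7.
§1 applies: 7 + 2 = 9.
§2 applies (level before this adjustment is 9 ≥ 5, so +4): 9 + 4 = 13.
§3 applies: 13 − 4 = 9.
§4 applies: 9 + 3 = 12.
§5 applies (level before this adjustment is 12 ≥ 12, so +3): 12 + 3 = 15.
Final offense level: 15.
Criminal history: 15 prior points → Category IV (14+).
Level 15 falls in the 14-15 band.
Grid: Level 14-15 × Category IV = 65-72 months.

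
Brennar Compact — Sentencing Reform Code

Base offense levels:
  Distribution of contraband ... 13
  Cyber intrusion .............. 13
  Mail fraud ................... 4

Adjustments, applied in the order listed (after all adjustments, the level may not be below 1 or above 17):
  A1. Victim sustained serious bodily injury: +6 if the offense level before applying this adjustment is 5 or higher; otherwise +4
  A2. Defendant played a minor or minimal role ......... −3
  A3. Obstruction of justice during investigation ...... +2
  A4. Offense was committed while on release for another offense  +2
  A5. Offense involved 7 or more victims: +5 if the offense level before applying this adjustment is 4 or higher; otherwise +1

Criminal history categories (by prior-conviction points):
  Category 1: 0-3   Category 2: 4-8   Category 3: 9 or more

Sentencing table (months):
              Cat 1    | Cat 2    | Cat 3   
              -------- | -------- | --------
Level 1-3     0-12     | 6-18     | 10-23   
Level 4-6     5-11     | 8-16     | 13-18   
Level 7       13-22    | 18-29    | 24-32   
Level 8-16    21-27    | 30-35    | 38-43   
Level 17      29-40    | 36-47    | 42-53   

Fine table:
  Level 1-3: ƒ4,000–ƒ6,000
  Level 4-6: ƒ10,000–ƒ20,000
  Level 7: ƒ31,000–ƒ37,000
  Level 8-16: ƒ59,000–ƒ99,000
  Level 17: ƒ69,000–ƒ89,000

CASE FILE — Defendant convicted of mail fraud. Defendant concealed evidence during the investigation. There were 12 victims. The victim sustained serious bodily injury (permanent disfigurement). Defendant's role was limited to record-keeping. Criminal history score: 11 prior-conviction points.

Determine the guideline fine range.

ƒ59,000–ƒ99,000

Base offense level for mail fraud: 4.
A1 applies (level before this adjustment is 4 < 5, so +4): 4 + 4 = 8.
A2 applies: 8 − 3 = 5.
A3 applies: 5 + 2 = 7.
A4 does not apply.
A5 applies (level before this adjustment is 7 ≥ 4, so +5): 7 + 5 = 12.
Final offense level: 12.
Level 12 falls in the 8-16 band.
Fine table: Level 8-16 → ƒ59,000–ƒ99,000.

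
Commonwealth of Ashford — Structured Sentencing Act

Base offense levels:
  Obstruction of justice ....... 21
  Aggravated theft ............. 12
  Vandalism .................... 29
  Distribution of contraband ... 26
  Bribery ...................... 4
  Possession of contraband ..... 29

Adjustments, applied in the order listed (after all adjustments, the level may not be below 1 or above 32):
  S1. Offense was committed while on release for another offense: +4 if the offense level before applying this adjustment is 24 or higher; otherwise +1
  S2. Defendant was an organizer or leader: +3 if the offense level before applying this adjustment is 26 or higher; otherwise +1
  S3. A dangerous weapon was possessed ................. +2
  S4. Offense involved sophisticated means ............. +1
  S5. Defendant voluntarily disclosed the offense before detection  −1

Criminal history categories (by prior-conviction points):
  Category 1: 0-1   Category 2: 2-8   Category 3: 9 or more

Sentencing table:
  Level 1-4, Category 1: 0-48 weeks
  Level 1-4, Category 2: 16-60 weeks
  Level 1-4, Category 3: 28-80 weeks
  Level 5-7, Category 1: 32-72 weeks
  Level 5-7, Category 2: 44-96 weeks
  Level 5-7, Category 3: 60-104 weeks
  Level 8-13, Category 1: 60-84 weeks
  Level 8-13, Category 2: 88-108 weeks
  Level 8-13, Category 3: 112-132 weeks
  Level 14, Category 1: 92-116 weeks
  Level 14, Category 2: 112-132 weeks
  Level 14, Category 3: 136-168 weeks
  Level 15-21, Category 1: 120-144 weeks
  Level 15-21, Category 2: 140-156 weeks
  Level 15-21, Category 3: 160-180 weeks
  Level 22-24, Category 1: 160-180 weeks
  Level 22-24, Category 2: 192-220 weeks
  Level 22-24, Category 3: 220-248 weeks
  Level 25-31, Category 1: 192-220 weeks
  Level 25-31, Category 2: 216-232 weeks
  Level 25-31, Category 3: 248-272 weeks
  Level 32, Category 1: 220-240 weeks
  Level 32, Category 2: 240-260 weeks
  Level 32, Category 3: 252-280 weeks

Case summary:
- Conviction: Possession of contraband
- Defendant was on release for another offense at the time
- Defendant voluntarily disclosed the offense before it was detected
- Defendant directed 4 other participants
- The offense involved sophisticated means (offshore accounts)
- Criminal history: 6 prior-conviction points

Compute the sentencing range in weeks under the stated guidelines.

240-260 weeks

Base offense level for possession of contraband: 29.
S1 applies (level before this adjustment is 29 ≥ 24, so +4): 29 + 4 = 33.
S2 applies (level before this adjustment is 33 ≥ 26, so +3): 33 + 3 = 36.
S4 applies: 36 + 1 = 37.
S5 applies: 37 − 1 = 36.
Level 36 exceeds the maximum of 32; capped at 32.
Final offense level: 32.
Criminal history: 6 prior points → Category 2 (2-8).
Level 32 falls in the 32 band.
Grid: Level 32 × Category 2 = 240-260 weeks.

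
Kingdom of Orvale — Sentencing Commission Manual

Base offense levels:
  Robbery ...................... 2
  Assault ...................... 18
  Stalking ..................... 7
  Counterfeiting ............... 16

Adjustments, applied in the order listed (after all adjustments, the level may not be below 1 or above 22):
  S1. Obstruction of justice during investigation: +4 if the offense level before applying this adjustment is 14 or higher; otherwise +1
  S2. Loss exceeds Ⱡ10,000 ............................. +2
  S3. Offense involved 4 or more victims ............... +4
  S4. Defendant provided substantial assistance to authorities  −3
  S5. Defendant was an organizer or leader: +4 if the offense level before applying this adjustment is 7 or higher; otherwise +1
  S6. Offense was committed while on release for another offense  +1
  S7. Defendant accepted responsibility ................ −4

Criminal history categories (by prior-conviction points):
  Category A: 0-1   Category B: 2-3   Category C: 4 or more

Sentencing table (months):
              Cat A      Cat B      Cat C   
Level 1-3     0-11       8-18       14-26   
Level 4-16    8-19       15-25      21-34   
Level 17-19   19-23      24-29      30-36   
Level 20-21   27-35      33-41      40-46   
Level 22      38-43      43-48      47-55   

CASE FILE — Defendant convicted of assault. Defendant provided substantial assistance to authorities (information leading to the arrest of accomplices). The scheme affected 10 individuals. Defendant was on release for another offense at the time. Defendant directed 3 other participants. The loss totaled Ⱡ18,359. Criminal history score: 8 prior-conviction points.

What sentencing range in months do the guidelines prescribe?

Base offense level for assault: 18.
S1 does not apply.
S2 applies: 18 + 2 = 20.
S3 applies: 20 + 4 = 24.
S4 applies: 24 − 3 = 21.
S5 applies (level before this adjustment is 21 ≥ 7, so +4): 21 + 4 = 25.
S6 applies: 25 + 1 = 26.
Level 26 exceeds the maximum of 22; capped at 22.
Final offense level: 22.
Criminal history: 8 prior points → Category C (4+).
Level 22 falls in the 22 band.
Grid: Level 22 × Category C = 47-55 months.

47-55 months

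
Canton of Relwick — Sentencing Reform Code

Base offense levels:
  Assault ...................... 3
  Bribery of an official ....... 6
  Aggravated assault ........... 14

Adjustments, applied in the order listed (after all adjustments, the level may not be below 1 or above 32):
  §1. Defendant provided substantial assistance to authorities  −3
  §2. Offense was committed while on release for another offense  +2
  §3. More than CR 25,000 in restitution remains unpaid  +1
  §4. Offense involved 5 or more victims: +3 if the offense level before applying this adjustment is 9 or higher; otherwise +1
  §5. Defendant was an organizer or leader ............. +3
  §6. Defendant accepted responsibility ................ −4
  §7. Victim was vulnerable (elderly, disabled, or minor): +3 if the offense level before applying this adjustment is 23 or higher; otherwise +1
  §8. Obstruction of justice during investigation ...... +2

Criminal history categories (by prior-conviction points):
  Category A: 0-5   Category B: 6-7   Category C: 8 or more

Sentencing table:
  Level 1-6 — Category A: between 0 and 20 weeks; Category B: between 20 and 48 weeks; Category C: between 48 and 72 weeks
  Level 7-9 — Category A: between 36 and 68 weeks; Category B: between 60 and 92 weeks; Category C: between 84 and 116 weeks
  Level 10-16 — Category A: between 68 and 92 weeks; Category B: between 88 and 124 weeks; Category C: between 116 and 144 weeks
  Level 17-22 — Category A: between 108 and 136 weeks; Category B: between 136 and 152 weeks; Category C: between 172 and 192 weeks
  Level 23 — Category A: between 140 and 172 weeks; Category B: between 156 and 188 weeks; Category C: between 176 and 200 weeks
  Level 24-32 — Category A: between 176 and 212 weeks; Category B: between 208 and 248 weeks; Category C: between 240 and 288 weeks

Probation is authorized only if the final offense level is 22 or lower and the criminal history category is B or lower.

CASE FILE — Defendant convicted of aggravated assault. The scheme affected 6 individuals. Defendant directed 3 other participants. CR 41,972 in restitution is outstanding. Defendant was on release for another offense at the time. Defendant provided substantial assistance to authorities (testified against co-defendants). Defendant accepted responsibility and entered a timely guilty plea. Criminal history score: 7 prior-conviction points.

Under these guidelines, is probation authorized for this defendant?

Base offense level for aggravated assault: 14.
§1 applies: 14 − 3 = 11.
§2 applies: 11 + 2 = 13.
§3 applies: 13 + 1 = 14.
§4 applies (level before this adjustment is 14 ≥ 9, so +3): 14 + 3 = 17.
§5 applies: 17 + 3 = 20.
§6 applies: 20 − 4 = 16.
§8 does not apply.
Final offense level: 16.
Criminal history: 7 prior points → Category B (6-7).
Level 16 falls in the 10-16 band.
Grid: Level 10-16 × Category B = 88-124 weeks.
Probation check: level 16 ≤ 22 and category B ≤ B → eligible.

Yes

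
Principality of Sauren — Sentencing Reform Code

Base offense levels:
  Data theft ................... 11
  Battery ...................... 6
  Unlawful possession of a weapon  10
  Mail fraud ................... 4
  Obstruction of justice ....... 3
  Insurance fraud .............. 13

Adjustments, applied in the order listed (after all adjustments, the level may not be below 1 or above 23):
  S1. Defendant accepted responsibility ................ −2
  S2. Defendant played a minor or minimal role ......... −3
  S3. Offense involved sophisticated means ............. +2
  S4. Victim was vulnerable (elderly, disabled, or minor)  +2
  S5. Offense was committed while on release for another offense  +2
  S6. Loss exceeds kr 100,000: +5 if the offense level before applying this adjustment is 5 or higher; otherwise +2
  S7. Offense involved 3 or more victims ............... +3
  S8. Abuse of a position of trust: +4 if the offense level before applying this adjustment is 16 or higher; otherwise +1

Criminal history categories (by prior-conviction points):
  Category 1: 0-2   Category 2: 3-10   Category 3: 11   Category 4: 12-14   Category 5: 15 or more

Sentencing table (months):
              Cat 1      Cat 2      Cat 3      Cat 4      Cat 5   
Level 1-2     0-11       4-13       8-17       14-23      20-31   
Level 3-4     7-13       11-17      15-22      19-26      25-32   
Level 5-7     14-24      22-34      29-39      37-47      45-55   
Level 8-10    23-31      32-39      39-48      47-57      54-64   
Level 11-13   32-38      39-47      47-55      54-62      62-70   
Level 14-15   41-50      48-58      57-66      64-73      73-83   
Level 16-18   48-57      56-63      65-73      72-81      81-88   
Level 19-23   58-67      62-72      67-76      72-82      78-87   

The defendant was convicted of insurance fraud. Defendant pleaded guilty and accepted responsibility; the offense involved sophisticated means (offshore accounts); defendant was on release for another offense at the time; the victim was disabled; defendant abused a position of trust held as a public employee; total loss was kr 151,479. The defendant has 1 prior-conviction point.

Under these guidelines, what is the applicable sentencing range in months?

Base offense level for insurance fraud: 13.
S1 applies: 13 − 2 = 11.
S3 applies: 11 + 2 = 13.
S4 applies: 13 + 2 = 15.
S5 applies: 15 + 2 = 17.
S6 applies (level before this adjustment is 17 ≥ 5, so +5): 17 + 5 = 22.
S7 does not apply.
S8 applies (level before this adjustment is 22 ≥ 16, so +4): 22 + 4 = 26.
Level 26 exceeds the maximum of 23; capped at 23.
Final offense level: 23.
Criminal history: 1 prior point → Category 1 (0-2).
Level 23 falls in the 19-23 band.
Grid: Level 19-23 × Category 1 = 58-67 months.

58-67 months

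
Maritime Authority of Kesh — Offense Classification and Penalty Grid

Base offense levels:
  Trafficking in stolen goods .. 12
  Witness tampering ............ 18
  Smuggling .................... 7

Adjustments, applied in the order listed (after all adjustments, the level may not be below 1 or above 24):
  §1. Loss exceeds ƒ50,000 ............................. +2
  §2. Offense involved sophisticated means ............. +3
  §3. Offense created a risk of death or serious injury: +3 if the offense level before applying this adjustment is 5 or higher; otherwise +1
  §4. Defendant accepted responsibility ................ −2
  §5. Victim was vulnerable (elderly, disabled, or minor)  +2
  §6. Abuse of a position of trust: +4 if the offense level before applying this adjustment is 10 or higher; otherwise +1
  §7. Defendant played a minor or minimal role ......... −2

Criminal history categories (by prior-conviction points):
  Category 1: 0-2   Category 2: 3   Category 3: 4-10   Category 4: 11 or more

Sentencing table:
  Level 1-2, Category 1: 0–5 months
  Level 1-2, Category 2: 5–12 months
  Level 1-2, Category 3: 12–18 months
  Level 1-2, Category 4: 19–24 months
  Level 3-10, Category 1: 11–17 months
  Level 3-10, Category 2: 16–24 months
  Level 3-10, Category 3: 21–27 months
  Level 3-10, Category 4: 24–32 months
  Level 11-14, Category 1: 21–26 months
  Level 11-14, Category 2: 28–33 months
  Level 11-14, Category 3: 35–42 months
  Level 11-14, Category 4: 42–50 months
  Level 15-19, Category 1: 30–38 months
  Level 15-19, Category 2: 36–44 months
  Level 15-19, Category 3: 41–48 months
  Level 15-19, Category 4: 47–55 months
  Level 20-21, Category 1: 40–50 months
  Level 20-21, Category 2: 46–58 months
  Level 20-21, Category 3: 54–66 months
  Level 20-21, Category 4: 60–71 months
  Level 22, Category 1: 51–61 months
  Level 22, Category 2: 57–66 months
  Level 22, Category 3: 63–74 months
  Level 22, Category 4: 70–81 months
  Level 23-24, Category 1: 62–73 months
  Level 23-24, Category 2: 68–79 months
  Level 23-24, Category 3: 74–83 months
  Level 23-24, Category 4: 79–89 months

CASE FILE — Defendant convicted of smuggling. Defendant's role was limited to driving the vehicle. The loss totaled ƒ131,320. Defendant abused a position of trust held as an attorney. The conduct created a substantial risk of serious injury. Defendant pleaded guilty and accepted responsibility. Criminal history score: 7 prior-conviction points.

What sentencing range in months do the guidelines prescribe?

35-42 months

Base offense level for smuggling: 7.
§1 applies: 7 + 2 = 9.
§3 applies (level before this adjustment is 9 ≥ 5, so +3): 9 + 3 = 12.
§4 applies: 12 − 2 = 10.
§6 applies (level before this adjustment is 10 ≥ 10, so +4): 10 + 4 = 14.
§7 applies: 14 − 2 = 12.
Final offense level: 12.
Criminal history: 7 prior points → Category 3 (4-10).
Level 12 falls in the 11-14 band.
Grid: Level 11-14 × Category 3 = 35-42 months.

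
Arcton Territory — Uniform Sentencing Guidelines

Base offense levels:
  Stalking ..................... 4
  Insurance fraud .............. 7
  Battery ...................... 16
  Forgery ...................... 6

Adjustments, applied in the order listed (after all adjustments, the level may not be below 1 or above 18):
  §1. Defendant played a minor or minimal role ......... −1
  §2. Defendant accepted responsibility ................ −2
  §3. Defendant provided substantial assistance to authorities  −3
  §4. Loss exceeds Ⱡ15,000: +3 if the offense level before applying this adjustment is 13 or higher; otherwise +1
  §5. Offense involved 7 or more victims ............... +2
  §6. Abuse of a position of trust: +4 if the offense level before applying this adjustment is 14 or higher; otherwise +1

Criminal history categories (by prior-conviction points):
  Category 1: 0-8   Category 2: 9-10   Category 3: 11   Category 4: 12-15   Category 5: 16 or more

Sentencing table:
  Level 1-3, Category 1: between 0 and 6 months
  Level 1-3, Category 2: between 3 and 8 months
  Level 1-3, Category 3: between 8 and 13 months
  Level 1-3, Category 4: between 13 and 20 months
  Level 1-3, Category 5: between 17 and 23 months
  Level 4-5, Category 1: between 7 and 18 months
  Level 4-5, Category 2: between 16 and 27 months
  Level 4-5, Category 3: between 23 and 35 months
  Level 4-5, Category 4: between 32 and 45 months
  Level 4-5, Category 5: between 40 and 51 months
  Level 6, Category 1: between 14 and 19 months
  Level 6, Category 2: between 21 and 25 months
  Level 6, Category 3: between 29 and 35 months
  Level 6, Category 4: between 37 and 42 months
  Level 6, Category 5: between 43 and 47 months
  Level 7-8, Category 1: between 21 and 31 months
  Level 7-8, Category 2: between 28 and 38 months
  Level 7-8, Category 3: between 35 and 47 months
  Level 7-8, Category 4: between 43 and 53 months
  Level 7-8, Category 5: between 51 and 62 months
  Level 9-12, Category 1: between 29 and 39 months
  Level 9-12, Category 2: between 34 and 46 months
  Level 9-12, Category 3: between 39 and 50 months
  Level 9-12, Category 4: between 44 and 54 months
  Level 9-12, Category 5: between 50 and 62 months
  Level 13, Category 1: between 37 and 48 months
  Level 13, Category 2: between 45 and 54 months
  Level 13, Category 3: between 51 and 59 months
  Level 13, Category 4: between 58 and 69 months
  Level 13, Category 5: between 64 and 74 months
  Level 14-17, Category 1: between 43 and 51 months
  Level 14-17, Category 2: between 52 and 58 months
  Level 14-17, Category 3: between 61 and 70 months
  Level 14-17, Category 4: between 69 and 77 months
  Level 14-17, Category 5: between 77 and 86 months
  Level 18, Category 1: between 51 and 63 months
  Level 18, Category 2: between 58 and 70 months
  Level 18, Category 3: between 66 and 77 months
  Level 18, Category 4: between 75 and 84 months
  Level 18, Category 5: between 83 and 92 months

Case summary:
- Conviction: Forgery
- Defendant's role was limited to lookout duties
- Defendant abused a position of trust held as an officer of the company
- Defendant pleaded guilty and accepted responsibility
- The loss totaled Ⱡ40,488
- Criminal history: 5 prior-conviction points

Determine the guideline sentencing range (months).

7-18 months

Base offense level for forgery: 6.
§1 applies: 6 − 1 = 5.
§2 applies: 5 − 2 = 3.
§3 does not apply.
§4 applies (level before this adjustment is 3 < 13, so +1): 3 + 1 = 4.
§5 does not apply.
§6 applies (level before this adjustment is 4 < 14, so +1): 4 + 1 = 5.
Final offense level: 5.
Criminal history: 5 prior points → Category 1 (0-8).
Level 5 falls in the 4-5 band.
Grid: Level 4-5 × Category 1 = 7-18 months.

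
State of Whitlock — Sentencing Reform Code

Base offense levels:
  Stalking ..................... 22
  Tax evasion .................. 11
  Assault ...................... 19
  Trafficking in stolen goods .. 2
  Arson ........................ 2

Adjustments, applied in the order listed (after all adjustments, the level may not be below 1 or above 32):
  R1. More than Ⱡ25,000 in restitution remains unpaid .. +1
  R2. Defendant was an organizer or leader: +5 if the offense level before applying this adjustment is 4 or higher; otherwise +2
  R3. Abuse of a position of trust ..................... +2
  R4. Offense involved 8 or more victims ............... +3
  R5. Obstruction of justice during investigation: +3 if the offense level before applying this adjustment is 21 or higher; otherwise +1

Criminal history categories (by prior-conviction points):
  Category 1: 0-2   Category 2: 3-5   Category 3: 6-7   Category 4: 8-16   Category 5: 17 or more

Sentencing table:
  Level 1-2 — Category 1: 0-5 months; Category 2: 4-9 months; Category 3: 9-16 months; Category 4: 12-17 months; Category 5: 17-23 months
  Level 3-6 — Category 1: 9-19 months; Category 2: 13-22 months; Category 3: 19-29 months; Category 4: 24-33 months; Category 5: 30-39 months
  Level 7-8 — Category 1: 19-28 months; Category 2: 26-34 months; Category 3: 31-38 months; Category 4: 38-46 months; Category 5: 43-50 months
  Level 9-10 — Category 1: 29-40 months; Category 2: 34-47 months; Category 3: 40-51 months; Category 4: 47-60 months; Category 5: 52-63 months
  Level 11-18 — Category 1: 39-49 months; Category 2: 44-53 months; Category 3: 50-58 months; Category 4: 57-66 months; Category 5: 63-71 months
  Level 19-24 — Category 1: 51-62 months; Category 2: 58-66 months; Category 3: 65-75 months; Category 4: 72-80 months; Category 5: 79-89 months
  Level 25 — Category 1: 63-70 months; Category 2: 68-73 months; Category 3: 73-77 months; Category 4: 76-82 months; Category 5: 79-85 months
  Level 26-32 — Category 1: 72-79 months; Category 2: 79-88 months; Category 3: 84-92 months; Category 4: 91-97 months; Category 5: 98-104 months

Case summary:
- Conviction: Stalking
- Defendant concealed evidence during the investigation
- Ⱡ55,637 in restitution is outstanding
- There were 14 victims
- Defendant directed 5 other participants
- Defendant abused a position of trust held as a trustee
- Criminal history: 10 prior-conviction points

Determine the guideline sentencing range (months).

91-97 months

Base offense level for stalking: 22.
R1 applies: 22 + 1 = 23.
R2 applies (level before this adjustment is 23 ≥ 4, so +5): 23 + 5 = 28.
R3 applies: 28 + 2 = 30.
R4 applies: 30 + 3 = 33.
R5 applies (level before this adjustment is 33 ≥ 21, so +3): 33 + 3 = 36.
Level 36 exceeds the maximum of 32; capped at 32.
Final offense level: 32.
Criminal history: 10 prior points → Category 4 (8-16).
Level 32 falls in the 26-32 band.
Grid: Level 26-32 × Category 4 = 91-97 months.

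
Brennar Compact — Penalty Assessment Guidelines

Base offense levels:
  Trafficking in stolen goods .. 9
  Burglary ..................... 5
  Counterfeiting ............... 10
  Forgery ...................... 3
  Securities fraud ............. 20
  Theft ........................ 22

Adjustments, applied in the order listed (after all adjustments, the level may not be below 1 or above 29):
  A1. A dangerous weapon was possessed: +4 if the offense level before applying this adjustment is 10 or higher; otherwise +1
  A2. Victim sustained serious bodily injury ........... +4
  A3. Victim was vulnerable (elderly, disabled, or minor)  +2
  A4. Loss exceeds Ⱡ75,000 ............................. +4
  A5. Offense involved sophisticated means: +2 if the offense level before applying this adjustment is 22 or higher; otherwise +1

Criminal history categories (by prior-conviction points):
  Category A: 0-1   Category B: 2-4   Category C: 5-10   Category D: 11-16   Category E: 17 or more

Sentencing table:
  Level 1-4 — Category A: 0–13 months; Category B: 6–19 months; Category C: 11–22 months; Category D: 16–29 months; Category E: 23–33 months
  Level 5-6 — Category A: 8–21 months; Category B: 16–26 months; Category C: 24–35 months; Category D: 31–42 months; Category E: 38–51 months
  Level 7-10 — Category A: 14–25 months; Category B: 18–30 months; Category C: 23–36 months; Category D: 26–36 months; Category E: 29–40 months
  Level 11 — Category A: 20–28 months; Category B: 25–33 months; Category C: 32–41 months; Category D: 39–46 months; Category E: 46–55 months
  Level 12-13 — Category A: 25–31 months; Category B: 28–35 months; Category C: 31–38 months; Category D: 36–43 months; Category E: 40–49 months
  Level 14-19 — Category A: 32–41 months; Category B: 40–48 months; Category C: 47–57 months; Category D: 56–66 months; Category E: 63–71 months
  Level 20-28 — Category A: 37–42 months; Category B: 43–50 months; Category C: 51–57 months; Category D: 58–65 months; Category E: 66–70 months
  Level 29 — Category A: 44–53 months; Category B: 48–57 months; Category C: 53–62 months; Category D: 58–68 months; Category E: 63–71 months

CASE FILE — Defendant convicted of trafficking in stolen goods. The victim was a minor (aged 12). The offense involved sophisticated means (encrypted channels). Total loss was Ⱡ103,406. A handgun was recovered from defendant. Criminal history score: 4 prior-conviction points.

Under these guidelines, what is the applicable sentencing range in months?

Base offense level for trafficking in stolen goods: 9.
A1 applies (level before this adjustment is 9 < 10, so +1): 9 + 1 = 10.
A3 applies: 10 + 2 = 12.
A4 applies: 12 + 4 = 16.
A5 applies (level before this adjustment is 16 < 22, so +1): 16 + 1 = 17.
Final offense level: 17.
Criminal history: 4 prior points → Category B (2-4).
Level 17 falls in the 14-19 band.
Grid: Level 14-19 × Category B = 40-48 months.

40-48 months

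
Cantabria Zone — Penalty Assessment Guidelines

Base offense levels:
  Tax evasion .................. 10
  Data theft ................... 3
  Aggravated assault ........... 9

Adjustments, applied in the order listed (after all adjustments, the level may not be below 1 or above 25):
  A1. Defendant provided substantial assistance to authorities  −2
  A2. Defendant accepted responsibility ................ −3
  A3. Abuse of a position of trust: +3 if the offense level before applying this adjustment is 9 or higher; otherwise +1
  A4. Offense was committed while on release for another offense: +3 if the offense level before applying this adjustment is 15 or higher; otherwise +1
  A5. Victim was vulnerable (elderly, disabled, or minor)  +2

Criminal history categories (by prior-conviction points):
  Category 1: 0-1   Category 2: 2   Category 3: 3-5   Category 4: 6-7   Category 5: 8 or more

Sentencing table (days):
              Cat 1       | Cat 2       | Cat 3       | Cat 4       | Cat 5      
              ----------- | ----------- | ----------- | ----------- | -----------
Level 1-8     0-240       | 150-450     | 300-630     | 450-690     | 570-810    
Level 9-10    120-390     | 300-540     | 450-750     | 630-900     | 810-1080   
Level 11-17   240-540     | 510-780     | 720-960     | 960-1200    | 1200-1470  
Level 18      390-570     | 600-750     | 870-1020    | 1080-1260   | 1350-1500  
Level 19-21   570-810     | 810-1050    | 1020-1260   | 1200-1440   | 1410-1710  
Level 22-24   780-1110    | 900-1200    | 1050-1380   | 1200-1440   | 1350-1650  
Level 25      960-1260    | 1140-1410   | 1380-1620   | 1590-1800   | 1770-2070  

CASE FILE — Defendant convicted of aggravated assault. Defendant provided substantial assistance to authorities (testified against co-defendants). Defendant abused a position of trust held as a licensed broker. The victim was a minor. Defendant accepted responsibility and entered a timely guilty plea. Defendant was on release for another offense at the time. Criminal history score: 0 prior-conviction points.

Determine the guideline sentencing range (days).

0-240 days

Base offense level for aggravated assault: 9.
A1 applies: 9 − 2 = 7.
A2 applies: 7 − 3 = 4.
A3 applies (level before this adjustment is 4 < 9, so +1): 4 + 1 = 5.
A4 applies (level before this adjustment is 5 < 15, so +1): 5 + 1 = 6.
A5 applies: 6 + 2 = 8.
Final offense level: 8.
Criminal history: 0 prior points → Category 1 (0-1).
Level 8 falls in the 1-8 band.
Grid: Level 1-8 × Category 1 = 0-240 days.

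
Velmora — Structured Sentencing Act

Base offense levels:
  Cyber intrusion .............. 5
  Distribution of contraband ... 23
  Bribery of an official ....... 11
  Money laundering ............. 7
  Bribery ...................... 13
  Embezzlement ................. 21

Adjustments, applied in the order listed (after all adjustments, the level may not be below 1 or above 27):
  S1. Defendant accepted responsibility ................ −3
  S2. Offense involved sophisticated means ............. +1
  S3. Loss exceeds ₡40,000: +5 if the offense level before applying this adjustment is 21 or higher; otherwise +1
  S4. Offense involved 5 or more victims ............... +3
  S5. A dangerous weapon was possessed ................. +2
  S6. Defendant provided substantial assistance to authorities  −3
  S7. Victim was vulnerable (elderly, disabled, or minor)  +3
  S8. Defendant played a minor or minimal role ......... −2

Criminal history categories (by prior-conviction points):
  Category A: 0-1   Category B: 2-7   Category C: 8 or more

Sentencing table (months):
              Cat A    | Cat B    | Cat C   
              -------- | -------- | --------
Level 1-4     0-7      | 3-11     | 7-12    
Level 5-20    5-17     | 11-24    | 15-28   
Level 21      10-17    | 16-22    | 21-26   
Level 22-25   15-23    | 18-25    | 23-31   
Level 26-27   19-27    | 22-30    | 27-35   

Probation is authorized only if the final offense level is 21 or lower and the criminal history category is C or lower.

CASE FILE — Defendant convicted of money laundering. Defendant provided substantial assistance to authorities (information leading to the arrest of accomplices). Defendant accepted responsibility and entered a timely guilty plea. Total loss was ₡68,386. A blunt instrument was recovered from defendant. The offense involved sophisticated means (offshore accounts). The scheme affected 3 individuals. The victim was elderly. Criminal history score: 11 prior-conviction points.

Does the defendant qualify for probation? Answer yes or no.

Base offense level for money laundering: 7.
S1 applies: 7 − 3 = 4.
S2 applies: 4 + 1 = 5.
S3 applies (level before this adjustment is 5 < 21, so +1): 5 + 1 = 6.
S4 does not apply.
S5 applies: 6 + 2 = 8.
S6 applies: 8 − 3 = 5.
S7 applies: 5 + 3 = 8.
S8 does not apply.
Final offense level: 8.
Criminal history: 11 prior points → Category C (8+).
Level 8 falls in the 5-20 band.
Grid: Level 5-20 × Category C = 15-28 months.
Probation check: level 8 ≤ 21 and category C ≤ C → eligible.

Yes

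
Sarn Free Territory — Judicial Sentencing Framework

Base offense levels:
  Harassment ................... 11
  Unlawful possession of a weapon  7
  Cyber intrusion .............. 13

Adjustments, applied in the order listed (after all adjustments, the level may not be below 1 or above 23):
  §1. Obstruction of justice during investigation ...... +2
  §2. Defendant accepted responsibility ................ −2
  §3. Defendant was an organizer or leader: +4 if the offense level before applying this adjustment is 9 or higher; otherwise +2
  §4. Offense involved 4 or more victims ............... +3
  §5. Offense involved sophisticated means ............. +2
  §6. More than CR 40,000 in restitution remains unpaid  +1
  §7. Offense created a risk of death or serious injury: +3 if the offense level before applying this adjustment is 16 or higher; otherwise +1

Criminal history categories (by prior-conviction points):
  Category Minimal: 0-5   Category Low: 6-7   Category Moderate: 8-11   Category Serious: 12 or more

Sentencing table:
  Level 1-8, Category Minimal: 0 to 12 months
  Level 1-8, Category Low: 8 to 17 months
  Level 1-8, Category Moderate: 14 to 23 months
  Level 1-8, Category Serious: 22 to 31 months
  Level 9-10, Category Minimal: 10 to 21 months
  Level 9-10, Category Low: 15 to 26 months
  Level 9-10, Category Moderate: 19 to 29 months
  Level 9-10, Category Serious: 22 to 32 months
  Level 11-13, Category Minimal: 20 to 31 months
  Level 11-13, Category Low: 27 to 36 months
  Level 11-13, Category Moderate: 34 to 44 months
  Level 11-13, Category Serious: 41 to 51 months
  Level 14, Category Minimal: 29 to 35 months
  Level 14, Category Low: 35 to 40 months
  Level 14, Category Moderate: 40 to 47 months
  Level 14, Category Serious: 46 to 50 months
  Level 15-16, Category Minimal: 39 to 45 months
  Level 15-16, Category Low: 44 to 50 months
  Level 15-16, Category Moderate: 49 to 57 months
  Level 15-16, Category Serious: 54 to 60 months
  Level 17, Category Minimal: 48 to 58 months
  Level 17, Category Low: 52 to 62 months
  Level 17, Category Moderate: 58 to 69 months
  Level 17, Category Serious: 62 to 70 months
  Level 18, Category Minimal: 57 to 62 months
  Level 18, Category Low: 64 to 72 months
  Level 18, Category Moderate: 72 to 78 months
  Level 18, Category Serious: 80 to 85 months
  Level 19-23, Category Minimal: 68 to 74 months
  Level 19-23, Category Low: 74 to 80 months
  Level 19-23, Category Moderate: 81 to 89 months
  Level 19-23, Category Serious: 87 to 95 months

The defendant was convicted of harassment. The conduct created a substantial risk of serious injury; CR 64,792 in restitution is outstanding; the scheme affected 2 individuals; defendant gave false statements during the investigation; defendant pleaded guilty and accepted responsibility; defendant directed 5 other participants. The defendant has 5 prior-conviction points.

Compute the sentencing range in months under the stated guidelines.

Base offense level for harassment: 11.
§1 applies: 11 + 2 = 13.
§2 applies: 13 − 2 = 11.
§3 applies (level before this adjustment is 11 ≥ 9, so +4): 11 + 4 = 15.
§4 does not apply.
§6 applies: 15 + 1 = 16.
§7 applies (level before this adjustment is 16 ≥ 16, so +3): 16 + 3 = 19.
Final offense level: 19.
Criminal history: 5 prior points → Category Minimal (0-5).
Level 19 falls in the 19-23 band.
Grid: Level 19-23 × Category Minimal = 68-74 months.

68-74 months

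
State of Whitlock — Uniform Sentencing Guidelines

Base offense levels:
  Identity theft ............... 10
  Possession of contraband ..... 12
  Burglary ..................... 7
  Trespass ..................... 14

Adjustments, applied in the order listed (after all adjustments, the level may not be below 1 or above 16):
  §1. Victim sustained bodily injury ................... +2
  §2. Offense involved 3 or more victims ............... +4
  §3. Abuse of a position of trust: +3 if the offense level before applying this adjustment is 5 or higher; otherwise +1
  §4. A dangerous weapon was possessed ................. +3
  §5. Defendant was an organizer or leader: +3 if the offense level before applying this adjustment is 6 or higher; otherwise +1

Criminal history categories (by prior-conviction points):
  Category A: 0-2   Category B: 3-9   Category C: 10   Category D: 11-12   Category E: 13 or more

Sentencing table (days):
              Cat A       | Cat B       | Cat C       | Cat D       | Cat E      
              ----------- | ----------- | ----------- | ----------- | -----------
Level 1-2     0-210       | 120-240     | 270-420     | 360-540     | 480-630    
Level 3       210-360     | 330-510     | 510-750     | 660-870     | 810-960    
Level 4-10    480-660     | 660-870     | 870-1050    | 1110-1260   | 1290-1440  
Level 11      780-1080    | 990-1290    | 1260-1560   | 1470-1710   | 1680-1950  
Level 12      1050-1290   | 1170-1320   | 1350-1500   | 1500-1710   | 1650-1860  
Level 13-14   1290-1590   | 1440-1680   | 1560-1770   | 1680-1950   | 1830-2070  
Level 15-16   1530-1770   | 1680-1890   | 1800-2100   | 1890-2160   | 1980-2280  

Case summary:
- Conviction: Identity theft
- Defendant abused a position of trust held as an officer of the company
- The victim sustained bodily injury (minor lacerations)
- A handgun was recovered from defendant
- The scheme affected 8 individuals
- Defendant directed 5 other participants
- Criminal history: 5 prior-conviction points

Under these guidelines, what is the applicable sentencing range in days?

1680-1890 days

Base offense level for identity theft: 10.
§1 applies: 10 + 2 = 12.
§2 applies: 12 + 4 = 16.
§3 applies (level before this adjustment is 16 ≥ 5, so +3): 16 + 3 = 19.
§4 applies: 19 + 3 = 22.
§5 applies (level before this adjustment is 22 ≥ 6, so +3): 22 + 3 = 25.
Level 25 exceeds the maximum of 16; capped at 16.
Final offense level: 16.
Criminal history: 5 prior points → Category B (3-9).
Level 16 falls in the 15-16 band.
Grid: Level 15-16 × Category B = 1680-1890 days.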